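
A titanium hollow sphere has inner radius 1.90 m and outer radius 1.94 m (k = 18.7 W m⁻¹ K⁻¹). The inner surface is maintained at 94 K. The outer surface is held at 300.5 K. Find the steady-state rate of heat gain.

Q = 4πk·ΔT/(1/r₁ − 1/r₂) = 4π × 18.7 × 206.5 / (1/1.90 − 1/1.94) = 4.47×10^6 W

Q = 4470 kW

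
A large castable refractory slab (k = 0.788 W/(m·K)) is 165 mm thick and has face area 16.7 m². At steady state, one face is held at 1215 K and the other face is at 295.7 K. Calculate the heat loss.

Q = kA·ΔT/L = 0.788 × 16.7 × |1215 K − 295.7 K| / 0.165 = 73300 W

Q = 73.3 kW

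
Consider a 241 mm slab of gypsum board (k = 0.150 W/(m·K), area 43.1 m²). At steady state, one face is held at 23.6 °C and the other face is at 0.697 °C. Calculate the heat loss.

Q = kA·ΔT/L = 0.150 × 43.1 × |23.6 °C − 0.697 °C| / 0.241 = 614 W

Q = 614 W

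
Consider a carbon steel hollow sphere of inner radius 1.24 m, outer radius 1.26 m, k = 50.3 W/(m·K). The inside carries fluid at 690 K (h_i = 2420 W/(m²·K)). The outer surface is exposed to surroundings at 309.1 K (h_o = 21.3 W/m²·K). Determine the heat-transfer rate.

Treat each layer as a resistance in series:
  R_conv,in = 1/(4πr²h) = 1/(4π·1.24²·2420) = 2.139×10^-5 K/W
  R_carbon steel = (1/1.24 − 1/1.26)/(4πk) = 0.01280/(4π·50.3) = 2.025×10^-5 K/W
  R_conv,out = 1/(4πr²h) = 1/(4π·1.26²·21.3) = 0.002353 K/W
ΣR = 2.139×10^-5 + 2.025×10^-5 + 0.002353 = 0.002395 K/W
Q = ΔT/ΣR = (690 K − 309.1 K)/0.002395 = 1.59×10^5 W

Q = 159 kW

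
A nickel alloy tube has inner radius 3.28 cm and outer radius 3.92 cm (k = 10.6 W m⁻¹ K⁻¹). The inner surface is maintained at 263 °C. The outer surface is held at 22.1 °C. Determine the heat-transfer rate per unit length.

Q' = 2πk·ΔT/ln(r₂/r₁) = 2π × 10.6 × 240.9 / ln(0.0392/0.0328) = 90000 W/m

Q' = 90.0 kW/m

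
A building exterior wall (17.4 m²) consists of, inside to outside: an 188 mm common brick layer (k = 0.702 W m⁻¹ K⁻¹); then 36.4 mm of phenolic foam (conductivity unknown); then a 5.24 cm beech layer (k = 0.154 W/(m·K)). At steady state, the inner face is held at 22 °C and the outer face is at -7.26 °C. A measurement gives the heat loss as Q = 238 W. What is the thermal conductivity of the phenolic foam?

ΣR = ΔT/Q = |22 − -7.26|/238 = 0.1229 K/W
Known resistances:
  R_common brick = L/(kA) = 0.188/(0.702·17.4) = 0.01539 K/W
  R_beech = L/(kA) = 0.0524/(0.154·17.4) = 0.01956 K/W
R_phenolic foam = ΣR − ΣR_known = 0.1229 − 0.03495 = 0.08795 K/W
L/(kA) = 0.08795 ⇒ k = 0.0364/(0.08795·17.4) = 0.0238 W/m·K

k = 0.0238 W/m·K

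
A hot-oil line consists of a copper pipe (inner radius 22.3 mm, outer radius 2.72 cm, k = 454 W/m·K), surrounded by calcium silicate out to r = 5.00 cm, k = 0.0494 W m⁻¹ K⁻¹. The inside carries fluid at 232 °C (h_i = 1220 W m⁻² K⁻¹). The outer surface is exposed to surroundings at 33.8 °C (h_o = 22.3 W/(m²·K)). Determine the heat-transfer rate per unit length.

Q' = 93.9 W/m

Series thermal resistances, inner to outer:
  R'_conv,in = 1/(2πr h) = 1/(2π·0.0223·1220) = 0.005850 m·K/W
  R'_copper = ln(0.0272/0.0223)/(2πk) = 0.1986/(2π·454) = 6.963×10^-5 m·K/W
  R'_calcium silicate = ln(0.0500/0.0272)/(2πk) = 0.6088/(2π·0.0494) = 1.961 m·K/W
  R'_conv,out = 1/(2πr h) = 1/(2π·0.0500·22.3) = 0.1427 m·K/W
ΣR = 0.005850 + 6.963×10^-5 + 1.961 + 0.1427 = 2.110 m·K/W
Q' = ΔT/ΣR = (232 °C − 33.8 °C)/2.110 = 93.9 W/m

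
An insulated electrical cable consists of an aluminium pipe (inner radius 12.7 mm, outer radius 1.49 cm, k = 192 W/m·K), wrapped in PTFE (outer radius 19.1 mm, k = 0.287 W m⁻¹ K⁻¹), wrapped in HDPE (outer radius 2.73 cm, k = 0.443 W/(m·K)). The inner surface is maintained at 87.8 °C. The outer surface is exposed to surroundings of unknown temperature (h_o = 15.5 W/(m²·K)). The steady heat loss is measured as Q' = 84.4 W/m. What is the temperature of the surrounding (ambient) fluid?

Series resistances:
  R'_aluminium = ln(0.0149/0.0127)/(2πk) = 0.1598/(2π·192) = 1.324×10^-4 m·K/W
  R'_PTFE = ln(0.0191/0.0149)/(2πk) = 0.2483/(2π·0.287) = 0.1377 m·K/W
  R'_HDPE = ln(0.0273/0.0191)/(2πk) = 0.3572/(2π·0.443) = 0.1283 m·K/W
  R'_conv,out = 1/(2πr h) = 1/(2π·0.0273·15.5) = 0.3761 m·K/W
ΣR = 0.6423 m·K/W
ΔT = Q'·ΣR = 84.4 × 0.6423 = 54.21 K
Heat flows outward, so T_out = T_in − ΔT = 87.8 − 54.21 = 33.6 °C

T_out = 33.6 °C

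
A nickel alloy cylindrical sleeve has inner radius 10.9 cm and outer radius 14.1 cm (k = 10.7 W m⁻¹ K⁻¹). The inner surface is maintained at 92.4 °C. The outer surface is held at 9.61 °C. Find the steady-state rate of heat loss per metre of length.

Q' = 21.6 kW/m

Q' = 2πk·ΔT/ln(r₂/r₁) = 2π × 10.7 × 82.79 / ln(0.141/0.109) = 21600 W/m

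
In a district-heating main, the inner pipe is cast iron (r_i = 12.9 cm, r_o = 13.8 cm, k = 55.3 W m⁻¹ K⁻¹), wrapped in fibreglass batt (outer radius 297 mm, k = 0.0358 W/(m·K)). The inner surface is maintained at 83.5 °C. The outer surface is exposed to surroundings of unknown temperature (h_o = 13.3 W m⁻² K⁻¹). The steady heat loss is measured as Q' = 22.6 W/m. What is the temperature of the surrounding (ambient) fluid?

Sum the resistances:
  R'_cast iron = ln(0.138/0.129)/(2πk) = 0.06744/(2π·55.3) = 1.941×10^-4 m·K/W
  R'_fibreglass batt = ln(0.297/0.138)/(2πk) = 0.7665/(2π·0.0358) = 3.408 m·K/W
  R'_conv,out = 1/(2πr h) = 1/(2π·0.297·13.3) = 0.04029 m·K/W
ΣR = 3.448 m·K/W
ΔT = Q'·ΣR = 22.6 × 3.448 = 77.92 K
Heat flows outward, so T_out = T_in − ΔT = 83.5 − 77.92 = 5.58 °C

T_out = 5.58 °C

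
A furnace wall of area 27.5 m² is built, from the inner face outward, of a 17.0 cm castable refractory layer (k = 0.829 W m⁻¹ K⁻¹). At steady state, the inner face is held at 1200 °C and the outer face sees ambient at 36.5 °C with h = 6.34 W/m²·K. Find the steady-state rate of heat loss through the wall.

Q = 88200 W

Treat each layer as a resistance in series:
  R_castable refractory = L/(kA) = 0.170/(0.829·27.5) = 0.007457 K/W
  R_conv,out = 1/(hA) = 1/(6.34·27.5) = 0.005736 K/W
ΣR = 0.007457 + 0.005736 = 0.01319 K/W
Q = ΔT/ΣR = (1200 °C − 36.5 °C)/0.01319 = 88200 W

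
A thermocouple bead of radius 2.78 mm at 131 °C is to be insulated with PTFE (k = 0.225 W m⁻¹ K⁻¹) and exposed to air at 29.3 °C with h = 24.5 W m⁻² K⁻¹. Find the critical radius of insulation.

For a sphere, r_cr = 2k_ins/h = 2·0.225/24.5 = 0.0184 m = 1.84 cm

r_cr = 1.84 cm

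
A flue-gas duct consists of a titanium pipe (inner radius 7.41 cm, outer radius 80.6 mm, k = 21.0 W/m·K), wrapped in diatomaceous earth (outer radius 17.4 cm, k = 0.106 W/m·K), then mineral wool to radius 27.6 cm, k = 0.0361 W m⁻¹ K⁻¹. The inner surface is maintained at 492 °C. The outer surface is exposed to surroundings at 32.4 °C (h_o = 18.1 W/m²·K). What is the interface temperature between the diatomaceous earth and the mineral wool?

Resistance network (inner→outer):
  R'_titanium = ln(0.0806/0.0741)/(2πk) = 0.08408/(2π·21.0) = 6.372×10^-4 m·K/W
  R'_diatomaceous earth = ln(0.174/0.0806)/(2πk) = 0.7696/(2π·0.106) = 1.155 m·K/W
  R'_mineral wool = ln(0.276/0.174)/(2πk) = 0.4613/(2π·0.0361) = 2.034 m·K/W
  R'_conv,out = 1/(2πr h) = 1/(2π·0.276·18.1) = 0.03186 m·K/W
ΣR = 6.372×10^-4 + 1.155 + 2.034 + 0.03186 = 3.221 m·K/W
Q' = ΔT/ΣR = (492 °C − 32.4 °C)/3.221 = 142.7 W/m
From the inner boundary to the diatomaceous earth/mineral wool interface, ΣR_partial = 1.156 m·K/W.
T_interface = T_in − Q'·ΣR_partial = 492 °C − (142.7)(1.156) = 327 °C

T = 327 °C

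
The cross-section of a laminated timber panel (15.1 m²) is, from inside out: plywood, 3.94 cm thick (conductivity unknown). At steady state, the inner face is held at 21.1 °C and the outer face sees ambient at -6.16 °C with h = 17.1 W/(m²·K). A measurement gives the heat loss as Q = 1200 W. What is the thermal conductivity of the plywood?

ΣR = ΔT/Q = |21.1 − -6.16|/1200 = 0.02272 K/W
Known resistances:
  R_conv,out = 1/(hA) = 1/(17.1·15.1) = 0.003873 K/W
R_plywood = ΣR − ΣR_known = 0.02272 − 0.003873 = 0.01885 K/W
L/(kA) = 0.01885 ⇒ k = 0.0394/(0.01885·15.1) = 0.138 W/m·K

k = 0.138 W/m·K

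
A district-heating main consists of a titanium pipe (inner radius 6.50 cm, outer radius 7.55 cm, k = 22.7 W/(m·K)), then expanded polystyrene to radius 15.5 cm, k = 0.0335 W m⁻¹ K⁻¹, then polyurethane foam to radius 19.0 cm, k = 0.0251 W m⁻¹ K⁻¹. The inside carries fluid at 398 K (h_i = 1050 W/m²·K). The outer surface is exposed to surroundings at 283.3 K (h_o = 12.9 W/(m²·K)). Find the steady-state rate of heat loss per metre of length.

Series thermal resistances, inner to outer:
  R'_conv,in = 1/(2πr h) = 1/(2π·0.0650·1050) = 0.002332 m·K/W
  R'_titanium = ln(0.0755/0.0650)/(2πk) = 0.1497/(2π·22.7) = 0.001050 m·K/W
  R'_expanded polystyrene = ln(0.155/0.0755)/(2πk) = 0.7193/(2π·0.0335) = 3.417 m·K/W
  R'_polyurethane foam = ln(0.190/0.155)/(2πk) = 0.2036/(2π·0.0251) = 1.291 m·K/W
  R'_conv,out = 1/(2πr h) = 1/(2π·0.190·12.9) = 0.06493 m·K/W
ΣR = 0.002332 + 0.001050 + 3.417 + 1.291 + 0.06493 = 4.776 m·K/W
Q' = ΔT/ΣR = (398 K − 283.3 K)/4.776 = 24.0 W/m

Q' = 24.0 W/m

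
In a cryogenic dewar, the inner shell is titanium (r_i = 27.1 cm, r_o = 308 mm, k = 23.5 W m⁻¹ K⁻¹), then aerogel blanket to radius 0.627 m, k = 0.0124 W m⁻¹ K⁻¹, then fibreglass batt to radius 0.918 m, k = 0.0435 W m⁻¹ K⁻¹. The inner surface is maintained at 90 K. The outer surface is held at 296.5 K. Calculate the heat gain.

Q = 17.9 W

Resistance network (inner→outer):
  R_titanium = (1/0.271 − 1/0.308)/(4πk) = 0.4433/(4π·23.5) = 0.001501 K/W
  R_aerogel blanket = (1/0.308 − 1/0.627)/(4πk) = 1.652/(4π·0.0124) = 10.60 K/W
  R_fibreglass batt = (1/0.627 − 1/0.918)/(4πk) = 0.5056/(4π·0.0435) = 0.9249 K/W
ΣR = 0.001501 + 10.60 + 0.9249 = 11.53 K/W
Q = ΔT/ΣR = (90 K − 296.5 K)/11.53 = -17.9 W
(Negative Q ⇒ heat flows inward; heat gain = 17.9 W.)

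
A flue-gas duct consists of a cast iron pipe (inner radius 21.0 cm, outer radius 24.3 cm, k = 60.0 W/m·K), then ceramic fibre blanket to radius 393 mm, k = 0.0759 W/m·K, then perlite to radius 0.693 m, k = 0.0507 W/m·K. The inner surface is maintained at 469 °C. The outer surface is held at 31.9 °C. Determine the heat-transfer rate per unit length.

Q' = 157 W/m

Resistance network (inner→outer):
  R'_cast iron = ln(0.243/0.210)/(2πk) = 0.1460/(2π·60.0) = 3.872×10^-4 m·K/W
  R'_ceramic fibre blanket = ln(0.393/0.243)/(2πk) = 0.4807/(2π·0.0759) = 1.008 m·K/W
  R'_perlite = ln(0.693/0.393)/(2πk) = 0.5672/(2π·0.0507) = 1.781 m·K/W
ΣR = 3.872×10^-4 + 1.008 + 1.781 = 2.789 m·K/W
Q' = ΔT/ΣR = (469 °C − 31.9 °C)/2.789 = 157 W/m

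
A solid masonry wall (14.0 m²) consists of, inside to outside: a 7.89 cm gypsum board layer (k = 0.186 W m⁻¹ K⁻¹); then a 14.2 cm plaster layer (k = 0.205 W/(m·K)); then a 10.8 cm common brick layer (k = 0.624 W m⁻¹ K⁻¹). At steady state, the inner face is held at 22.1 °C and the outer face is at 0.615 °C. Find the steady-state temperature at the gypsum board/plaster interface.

T = 15.0 °C

Treat each layer as a resistance in series:
  R_gypsum board = L/(kA) = 0.0789/(0.186·14.0) = 0.03030 K/W
  R_plaster = L/(kA) = 0.142/(0.205·14.0) = 0.04948 K/W
  R_common brick = L/(kA) = 0.108/(0.624·14.0) = 0.01236 K/W
ΣR = 0.03030 + 0.04948 + 0.01236 = 0.09214 K/W
Q = ΔT/ΣR = (22.1 °C − 0.615 °C)/0.09214 = 233.2 W
From the inner boundary to the gypsum board/plaster interface, ΣR_partial = 0.03030 K/W.
T_interface = T_in − Q·ΣR_partial = 22.1 °C − (233.2)(0.03030) = 15.0 °C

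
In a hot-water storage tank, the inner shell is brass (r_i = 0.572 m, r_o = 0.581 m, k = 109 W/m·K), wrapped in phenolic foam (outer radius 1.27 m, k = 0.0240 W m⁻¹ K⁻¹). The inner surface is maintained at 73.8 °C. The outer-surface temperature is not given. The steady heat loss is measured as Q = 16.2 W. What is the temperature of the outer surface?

Series resistances:
  R_brass = (1/0.572 − 1/0.581)/(4πk) = 0.02708/(4π·109) = 1.977×10^-5 K/W
  R_phenolic foam = (1/0.581 − 1/1.27)/(4πk) = 0.9338/(4π·0.0240) = 3.096 K/W
ΣR = 3.096 K/W
ΔT = Q·ΣR = 16.2 × 3.096 = 50.16 K
Heat flows outward, so T_out = T_in − ΔT = 73.8 − 50.16 = 23.6 °C

T_out = 23.6 °C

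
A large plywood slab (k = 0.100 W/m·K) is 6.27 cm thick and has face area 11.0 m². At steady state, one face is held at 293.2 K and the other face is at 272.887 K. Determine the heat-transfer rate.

Q = 356 W

Q = kA·ΔT/L = 0.100 × 11.0 × |293.2 K − 272.887 K| / 0.0627 = 356 W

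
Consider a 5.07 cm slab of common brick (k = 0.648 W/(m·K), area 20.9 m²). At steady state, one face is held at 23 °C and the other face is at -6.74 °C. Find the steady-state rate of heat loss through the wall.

Q = 7.94 kW

Q = kA·ΔT/L = 0.648 × 20.9 × |23 °C − -6.74 °C| / 0.0507 = 7940 W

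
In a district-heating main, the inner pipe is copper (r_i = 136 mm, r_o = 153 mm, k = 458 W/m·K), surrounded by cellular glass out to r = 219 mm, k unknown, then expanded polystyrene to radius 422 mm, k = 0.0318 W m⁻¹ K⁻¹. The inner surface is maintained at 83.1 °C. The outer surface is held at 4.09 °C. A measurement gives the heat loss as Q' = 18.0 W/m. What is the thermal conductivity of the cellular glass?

ΣR = ΔT/Q' = |83.1 − 4.09|/18.0 = 4.389 m·K/W
Known resistances:
  R'_copper = ln(0.153/0.136)/(2πk) = 0.1178/(2π·458) = 4.093×10^-5 m·K/W
  R'_expanded polystyrene = ln(0.422/0.219)/(2πk) = 0.6559/(2π·0.0318) = 3.283 m·K/W
R_cellular glass = ΣR − ΣR_known = 4.389 − 3.283 = 1.106 m·K/W
ln(r₂/r₁)/(2πk) = 1.106 ⇒ k = 0.3586/(2π·1.106) = 0.0516 W/m·K

k = 0.0516 W/m·K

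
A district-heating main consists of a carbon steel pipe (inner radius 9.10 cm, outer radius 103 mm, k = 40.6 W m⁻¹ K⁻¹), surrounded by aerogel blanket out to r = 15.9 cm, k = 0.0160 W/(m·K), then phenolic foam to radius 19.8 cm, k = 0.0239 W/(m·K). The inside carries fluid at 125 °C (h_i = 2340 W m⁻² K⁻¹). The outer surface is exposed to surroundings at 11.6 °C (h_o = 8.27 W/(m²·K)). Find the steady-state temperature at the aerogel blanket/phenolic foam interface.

Treat each layer as a resistance in series:
  R'_conv,in = 1/(2πr h) = 1/(2π·0.0910·2340) = 7.474×10^-4 m·K/W
  R'_carbon steel = ln(0.103/0.0910)/(2πk) = 0.1239/(2π·40.6) = 4.856×10^-4 m·K/W
  R'_aerogel blanket = ln(0.159/0.103)/(2πk) = 0.4342/(2π·0.0160) = 4.319 m·K/W
  R'_phenolic foam = ln(0.198/0.159)/(2πk) = 0.2194/(2π·0.0239) = 1.461 m·K/W
  R'_conv,out = 1/(2πr h) = 1/(2π·0.198·8.27) = 0.09720 m·K/W
ΣR = 7.474×10^-4 + 4.856×10^-4 + 4.319 + 1.461 + 0.09720 = 5.878 m·K/W
Q' = ΔT/ΣR = (125 °C − 11.6 °C)/5.878 = 19.29 W/m
From the inner boundary to the aerogel blanket/phenolic foam interface, ΣR_partial = 4.320 m·K/W.
T_interface = T_in − Q'·ΣR_partial = 125 °C − (19.29)(4.320) = 41.7 °C

T = 41.7 °C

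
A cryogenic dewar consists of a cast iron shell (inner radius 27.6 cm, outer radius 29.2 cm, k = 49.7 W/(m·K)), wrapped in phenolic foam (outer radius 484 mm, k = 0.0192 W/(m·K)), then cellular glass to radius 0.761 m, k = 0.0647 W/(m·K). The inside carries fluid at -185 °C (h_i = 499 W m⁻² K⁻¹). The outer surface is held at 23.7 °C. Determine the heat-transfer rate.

Q = 31.8 W

Treat each layer as a resistance in series:
  R_conv,in = 1/(4πr²h) = 1/(4π·0.276²·499) = 0.002093 K/W
  R_cast iron = (1/0.276 − 1/0.292)/(4πk) = 0.1985/(4π·49.7) = 3.179×10^-4 K/W
  R_phenolic foam = (1/0.292 − 1/0.484)/(4πk) = 1.359/(4π·0.0192) = 5.631 K/W
  R_cellular glass = (1/0.484 − 1/0.761)/(4πk) = 0.7521/(4π·0.0647) = 0.9250 K/W
ΣR = 0.002093 + 3.179×10^-4 + 5.631 + 0.9250 = 6.558 K/W
Q = ΔT/ΣR = (-185 °C − 23.7 °C)/6.558 = -31.8 W
(Negative Q ⇒ heat flows inward; heat gain = 31.8 W.)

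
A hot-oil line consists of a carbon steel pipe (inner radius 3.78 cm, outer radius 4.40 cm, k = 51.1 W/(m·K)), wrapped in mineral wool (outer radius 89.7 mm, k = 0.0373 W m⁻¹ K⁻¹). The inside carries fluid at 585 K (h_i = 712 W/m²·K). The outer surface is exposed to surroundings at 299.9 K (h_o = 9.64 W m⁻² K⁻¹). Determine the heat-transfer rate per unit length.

Q' = 88.3 W/m

Resistance network (inner→outer):
  R'_conv,in = 1/(2πr h) = 1/(2π·0.0378·712) = 0.005914 m·K/W
  R'_carbon steel = ln(0.0440/0.0378)/(2πk) = 0.1519/(2π·51.1) = 4.730×10^-4 m·K/W
  R'_mineral wool = ln(0.0897/0.0440)/(2πk) = 0.7123/(2π·0.0373) = 3.039 m·K/W
  R'_conv,out = 1/(2πr h) = 1/(2π·0.0897·9.64) = 0.1841 m·K/W
ΣR = 0.005914 + 4.730×10^-4 + 3.039 + 0.1841 = 3.229 m·K/W
Q' = ΔT/ΣR = (585 K − 299.9 K)/3.229 = 88.3 W/m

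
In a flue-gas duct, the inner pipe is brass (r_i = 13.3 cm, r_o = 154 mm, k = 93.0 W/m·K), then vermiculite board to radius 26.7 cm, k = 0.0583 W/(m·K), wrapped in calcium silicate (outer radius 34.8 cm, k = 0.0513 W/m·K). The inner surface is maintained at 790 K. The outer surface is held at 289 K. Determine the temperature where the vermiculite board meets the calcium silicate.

T = 466 K

Series thermal resistances, inner to outer:
  R'_brass = ln(0.154/0.133)/(2πk) = 0.1466/(2π·93.0) = 2.509×10^-4 m·K/W
  R'_vermiculite board = ln(0.267/0.154)/(2πk) = 0.5503/(2π·0.0583) = 1.502 m·K/W
  R'_calcium silicate = ln(0.348/0.267)/(2πk) = 0.2650/(2π·0.0513) = 0.8220 m·K/W
ΣR = 2.509×10^-4 + 1.502 + 0.8220 = 2.324 m·K/W
Q' = ΔT/ΣR = (790 K − 289 K)/2.324 = 215.6 W/m
From the inner boundary to the vermiculite board/calcium silicate interface, ΣR_partial = 1.502 m·K/W.
T_interface = T_in − Q'·ΣR_partial = 790 K − (215.6)(1.502) = 466 K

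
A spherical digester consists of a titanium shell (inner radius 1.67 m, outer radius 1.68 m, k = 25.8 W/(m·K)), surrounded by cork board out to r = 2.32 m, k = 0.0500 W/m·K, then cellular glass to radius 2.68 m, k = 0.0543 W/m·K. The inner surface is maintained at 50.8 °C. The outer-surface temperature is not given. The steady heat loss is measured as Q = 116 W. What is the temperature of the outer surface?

T_out = 10.6 °C

Sum the resistances:
  R_titanium = (1/1.67 − 1/1.68)/(4πk) = 0.003564/(4π·25.8) = 1.099×10^-5 K/W
  R_cork board = (1/1.68 − 1/2.32)/(4πk) = 0.1642/(4π·0.0500) = 0.2613 K/W
  R_cellular glass = (1/2.32 − 1/2.68)/(4πk) = 0.05790/(4π·0.0543) = 0.08485 K/W
ΣR = 0.3462 K/W
ΔT = Q·ΣR = 116 × 0.3462 = 40.16 K
Heat flows outward, so T_out = T_in − ΔT = 50.8 − 40.16 = 10.6 °C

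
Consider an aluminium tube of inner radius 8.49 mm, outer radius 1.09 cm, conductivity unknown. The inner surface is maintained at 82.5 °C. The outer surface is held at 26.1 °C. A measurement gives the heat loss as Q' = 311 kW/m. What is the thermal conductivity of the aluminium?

k = 219 W/m·K

ΣR = ΔT/Q' = |82.5 − 26.1|/3.11×10^5 = 1.814×10^-4 m·K/W
ln(r₂/r₁)/(2πk) = 1.814×10^-4 ⇒ k = 0.2499/(2π·1.814×10^-4) = 219 W/m·K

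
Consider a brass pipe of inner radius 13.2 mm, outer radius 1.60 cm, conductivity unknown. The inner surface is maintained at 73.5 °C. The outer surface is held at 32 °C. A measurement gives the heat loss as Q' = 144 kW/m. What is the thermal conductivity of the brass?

ΣR = ΔT/Q' = |73.5 − 32|/1.44×10^5 = 2.882×10^-4 m·K/W
ln(r₂/r₁)/(2πk) = 2.882×10^-4 ⇒ k = 0.1924/(2π·2.882×10^-4) = 106 W/m·K

k = 106 W/m·K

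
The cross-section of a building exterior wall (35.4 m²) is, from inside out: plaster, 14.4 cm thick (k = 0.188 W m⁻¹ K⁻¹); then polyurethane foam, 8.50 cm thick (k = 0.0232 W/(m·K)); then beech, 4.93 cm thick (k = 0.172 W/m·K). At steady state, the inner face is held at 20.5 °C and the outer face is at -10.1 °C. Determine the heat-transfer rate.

Q = 230 W

Treat each layer as a resistance in series:
  R_plaster = L/(kA) = 0.144/(0.188·35.4) = 0.02164 K/W
  R_polyurethane foam = L/(kA) = 0.0850/(0.0232·35.4) = 0.1035 K/W
  R_beech = L/(kA) = 0.0493/(0.172·35.4) = 0.008097 K/W
ΣR = 0.02164 + 0.1035 + 0.008097 = 0.1332 K/W
Q = ΔT/ΣR = (20.5 °C − -10.1 °C)/0.1332 = 230 W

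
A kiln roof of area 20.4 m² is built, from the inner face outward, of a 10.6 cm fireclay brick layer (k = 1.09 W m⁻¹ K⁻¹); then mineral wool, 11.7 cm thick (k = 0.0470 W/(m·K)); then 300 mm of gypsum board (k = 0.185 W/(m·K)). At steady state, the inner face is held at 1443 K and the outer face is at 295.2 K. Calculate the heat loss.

Resistance network (inner→outer):
  R_fireclay brick = L/(kA) = 0.106/(1.09·20.4) = 0.004767 K/W
  R_mineral wool = L/(kA) = 0.117/(0.0470·20.4) = 0.1220 K/W
  R_gypsum board = L/(kA) = 0.300/(0.185·20.4) = 0.07949 K/W
ΣR = 0.004767 + 0.1220 + 0.07949 = 0.2063 K/W
Q = ΔT/ΣR = (1443 K − 295.2 K)/0.2063 = 5560 W

Q = 5.56 kW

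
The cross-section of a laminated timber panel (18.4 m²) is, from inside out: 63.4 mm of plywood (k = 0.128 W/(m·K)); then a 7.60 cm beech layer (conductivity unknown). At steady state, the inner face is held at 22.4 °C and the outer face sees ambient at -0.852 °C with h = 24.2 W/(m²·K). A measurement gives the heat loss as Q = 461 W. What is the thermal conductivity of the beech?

ΣR = ΔT/Q = |22.4 − -0.852|/461 = 0.05044 K/W
Known resistances:
  R_plywood = L/(kA) = 0.0634/(0.128·18.4) = 0.02692 K/W
  R_conv,out = 1/(hA) = 1/(24.2·18.4) = 0.002246 K/W
R_beech = ΣR − ΣR_known = 0.05044 − 0.02917 = 0.02127 K/W
L/(kA) = 0.02127 ⇒ k = 0.0760/(0.02127·18.4) = 0.194 W/m·K

k = 0.194 W/m·K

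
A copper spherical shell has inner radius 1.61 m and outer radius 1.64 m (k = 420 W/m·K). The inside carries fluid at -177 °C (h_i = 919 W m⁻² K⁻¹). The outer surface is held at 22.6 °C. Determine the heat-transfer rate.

Q = 5610 kW

Series thermal resistances, inner to outer:
  R_conv,in = 1/(4πr²h) = 1/(4π·1.61²·919) = 3.341×10^-5 K/W
  R_copper = (1/1.61 − 1/1.64)/(4πk) = 0.01136/(4π·420) = 2.153×10^-6 K/W
ΣR = 3.341×10^-5 + 2.153×10^-6 = 3.556×10^-5 K/W
Q = ΔT/ΣR = (-177 °C − 22.6 °C)/3.556×10^-5 = -5.61×10^6 W
(Negative Q ⇒ heat flows inward; heat gain = 5.61×10^6 W.)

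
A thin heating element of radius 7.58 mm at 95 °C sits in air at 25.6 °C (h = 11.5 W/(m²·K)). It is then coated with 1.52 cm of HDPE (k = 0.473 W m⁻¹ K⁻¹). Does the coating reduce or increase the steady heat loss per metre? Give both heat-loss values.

Critical radius for a cylinder: r_cr = k/h = 0.0411 m = 4.11 cm.
Outer radius after coating: r₂ = 0.00758 + 0.0152 = 0.02278 m.
Since r₁ < r_cr and r₂ ≤ r_cr, the coating moves toward the maximum at r_cr — heat loss rises.
Bare: R = 1/(2πr₁h) = 1.826 m·K/W; Q = 69.4/1.826 = 38.0 W/m.
Coated: R = R_cond + R_conv = 0.9778 m·K/W; Q = 69.4/0.9778 = 71.0 W/m.

increases: 38.0 → 71.0 W/m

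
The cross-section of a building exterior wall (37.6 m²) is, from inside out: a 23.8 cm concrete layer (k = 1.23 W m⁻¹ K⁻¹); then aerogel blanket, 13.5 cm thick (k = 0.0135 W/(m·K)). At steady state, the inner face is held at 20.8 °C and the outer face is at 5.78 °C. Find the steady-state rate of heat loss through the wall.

Resistance network (inner→outer):
  R_concrete = L/(kA) = 0.238/(1.23·37.6) = 0.005146 K/W
  R_aerogel blanket = L/(kA) = 0.135/(0.0135·37.6) = 0.2660 K/W
ΣR = 0.005146 + 0.2660 = 0.2711 K/W
Q = ΔT/ΣR = (20.8 °C − 5.78 °C)/0.2711 = 55.4 W

Q = 55.4 W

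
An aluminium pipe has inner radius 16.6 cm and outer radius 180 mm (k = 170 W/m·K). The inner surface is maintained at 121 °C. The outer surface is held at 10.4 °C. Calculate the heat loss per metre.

Q' = 1460 kW/m

Q' = 2πk·ΔT/ln(r₂/r₁) = 2π × 170 × 110.6 / ln(0.180/0.166) = 1.46×10^6 W/m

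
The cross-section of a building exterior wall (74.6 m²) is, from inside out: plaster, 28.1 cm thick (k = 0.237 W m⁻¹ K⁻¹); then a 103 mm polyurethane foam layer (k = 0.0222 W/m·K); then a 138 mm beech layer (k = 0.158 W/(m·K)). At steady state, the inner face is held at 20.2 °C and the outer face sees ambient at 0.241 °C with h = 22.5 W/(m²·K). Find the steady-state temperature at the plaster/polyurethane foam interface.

T = 16.7 °C

Series thermal resistances, inner to outer:
  R_plaster = L/(kA) = 0.281/(0.237·74.6) = 0.01589 K/W
  R_polyurethane foam = L/(kA) = 0.103/(0.0222·74.6) = 0.06219 K/W
  R_beech = L/(kA) = 0.138/(0.158·74.6) = 0.01171 K/W
  R_conv,out = 1/(hA) = 1/(22.5·74.6) = 5.958×10^-4 K/W
ΣR = 0.01589 + 0.06219 + 0.01171 + 5.958×10^-4 = 0.09039 K/W
Q = ΔT/ΣR = (20.2 °C − 0.241 °C)/0.09039 = 220.8 W
From the inner boundary to the plaster/polyurethane foam interface, ΣR_partial = 0.01589 K/W.
T_interface = T_in − Q·ΣR_partial = 20.2 °C − (220.8)(0.01589) = 16.7 °C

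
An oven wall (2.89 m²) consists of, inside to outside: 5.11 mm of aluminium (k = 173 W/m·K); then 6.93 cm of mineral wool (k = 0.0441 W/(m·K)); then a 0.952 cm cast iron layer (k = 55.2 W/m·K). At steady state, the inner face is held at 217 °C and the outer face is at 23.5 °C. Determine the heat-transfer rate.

Series thermal resistances, inner to outer:
  R_aluminium = L/(kA) = 0.00511/(173·2.89) = 1.022×10^-5 K/W
  R_mineral wool = L/(kA) = 0.0693/(0.0441·2.89) = 0.5437 K/W
  R_cast iron = L/(kA) = 0.00952/(55.2·2.89) = 5.968×10^-5 K/W
ΣR = 1.022×10^-5 + 0.5437 + 5.968×10^-5 = 0.5438 K/W
Q = ΔT/ΣR = (217 °C − 23.5 °C)/0.5438 = 356 W

Q = 356 W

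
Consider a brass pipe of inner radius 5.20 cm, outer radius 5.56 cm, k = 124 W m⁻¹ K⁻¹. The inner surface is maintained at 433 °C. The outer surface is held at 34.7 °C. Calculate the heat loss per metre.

Q' = 4640 kW/m

Q' = 2πk·ΔT/ln(r₂/r₁) = 2π × 124 × 398.3 / ln(0.0556/0.0520) = 4.64×10^6 W/m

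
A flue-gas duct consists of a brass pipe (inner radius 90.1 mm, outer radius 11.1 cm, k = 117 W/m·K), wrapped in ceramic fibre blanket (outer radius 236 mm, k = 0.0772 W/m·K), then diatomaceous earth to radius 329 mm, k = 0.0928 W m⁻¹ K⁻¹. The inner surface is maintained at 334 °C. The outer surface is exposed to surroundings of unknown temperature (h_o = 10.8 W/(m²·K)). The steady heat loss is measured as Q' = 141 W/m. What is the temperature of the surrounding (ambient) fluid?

Series resistances:
  R'_brass = ln(0.111/0.0901)/(2πk) = 0.2086/(2π·117) = 2.838×10^-4 m·K/W
  R'_ceramic fibre blanket = ln(0.236/0.111)/(2πk) = 0.7543/(2π·0.0772) = 1.555 m·K/W
  R'_diatomaceous earth = ln(0.329/0.236)/(2πk) = 0.3322/(2π·0.0928) = 0.5698 m·K/W
  R'_conv,out = 1/(2πr h) = 1/(2π·0.329·10.8) = 0.04479 m·K/W
ΣR = 2.170 m·K/W
ΔT = Q'·ΣR = 141 × 2.170 = 306.0 K
Heat flows outward, so T_out = T_in − ΔT = 334 − 306.0 = 28.0 °C

T_out = 28.0 °C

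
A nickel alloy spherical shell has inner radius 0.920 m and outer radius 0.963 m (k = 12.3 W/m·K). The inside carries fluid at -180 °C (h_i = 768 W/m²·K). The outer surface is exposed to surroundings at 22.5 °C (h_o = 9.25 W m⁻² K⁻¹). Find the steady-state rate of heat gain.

Treat each layer as a resistance in series:
  R_conv,in = 1/(4πr²h) = 1/(4π·0.920²·768) = 1.224×10^-4 K/W
  R_nickel alloy = (1/0.920 − 1/0.963)/(4πk) = 0.04853/(4π·12.3) = 3.140×10^-4 K/W
  R_conv,out = 1/(4πr²h) = 1/(4π·0.963²·9.25) = 0.009277 K/W
ΣR = 1.224×10^-4 + 3.140×10^-4 + 0.009277 = 0.009713 K/W
Q = ΔT/ΣR = (-180 °C − 22.5 °C)/0.009713 = -20800 W
(Negative Q ⇒ heat flows inward; heat gain = 20800 W.)

Q = 20800 W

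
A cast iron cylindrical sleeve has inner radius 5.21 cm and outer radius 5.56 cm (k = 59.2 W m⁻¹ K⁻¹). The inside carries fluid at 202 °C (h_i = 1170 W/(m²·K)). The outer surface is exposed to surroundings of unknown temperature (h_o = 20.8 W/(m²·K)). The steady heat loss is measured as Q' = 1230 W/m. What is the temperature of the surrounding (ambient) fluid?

Series resistances:
  R'_conv,in = 1/(2πr h) = 1/(2π·0.0521·1170) = 0.002611 m·K/W
  R'_cast iron = ln(0.0556/0.0521)/(2πk) = 0.06502/(2π·59.2) = 1.748×10^-4 m·K/W
  R'_conv,out = 1/(2πr h) = 1/(2π·0.0556·20.8) = 0.1376 m·K/W
ΣR = 0.1404 m·K/W
ΔT = Q'·ΣR = 1230 × 0.1404 = 172.7 K
Heat flows outward, so T_out = T_in − ΔT = 202 − 172.7 = 29.3 °C

T_out = 29.3 °C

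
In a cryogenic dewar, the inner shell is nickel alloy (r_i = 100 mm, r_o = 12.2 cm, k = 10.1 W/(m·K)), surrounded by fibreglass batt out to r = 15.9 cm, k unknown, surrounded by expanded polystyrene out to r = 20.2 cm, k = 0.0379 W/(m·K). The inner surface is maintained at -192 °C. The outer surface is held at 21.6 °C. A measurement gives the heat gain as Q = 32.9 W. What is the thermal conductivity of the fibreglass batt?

k = 0.0414 W/m·K

ΣR = ΔT/Q = |-192 − 21.6|/32.9 = 6.492 K/W
Known resistances:
  R_nickel alloy = (1/0.100 − 1/0.122)/(4πk) = 1.803/(4π·10.1) = 0.01421 K/W
  R_expanded polystyrene = (1/0.159 − 1/0.202)/(4πk) = 1.339/(4π·0.0379) = 2.811 K/W
R_fibreglass batt = ΣR − ΣR_known = 6.492 − 2.825 = 3.667 K/W
(1/r₁−1/r₂)/(4πk) = 3.667 ⇒ k = 1.907/(4π·3.667) = 0.0414 W/m·K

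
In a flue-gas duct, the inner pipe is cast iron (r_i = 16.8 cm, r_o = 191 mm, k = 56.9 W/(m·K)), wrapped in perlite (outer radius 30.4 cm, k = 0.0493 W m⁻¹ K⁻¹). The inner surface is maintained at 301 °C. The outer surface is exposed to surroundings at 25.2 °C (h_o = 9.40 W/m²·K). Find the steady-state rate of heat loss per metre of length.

Q' = 177 W/m

Series thermal resistances, inner to outer:
  R'_cast iron = ln(0.191/0.168)/(2πk) = 0.1283/(2π·56.9) = 3.589×10^-4 m·K/W
  R'_perlite = ln(0.304/0.191)/(2πk) = 0.4648/(2π·0.0493) = 1.500 m·K/W
  R'_conv,out = 1/(2πr h) = 1/(2π·0.304·9.40) = 0.05570 m·K/W
ΣR = 3.589×10^-4 + 1.500 + 0.05570 = 1.556 m·K/W
Q' = ΔT/ΣR = (301 °C − 25.2 °C)/1.556 = 177 W/m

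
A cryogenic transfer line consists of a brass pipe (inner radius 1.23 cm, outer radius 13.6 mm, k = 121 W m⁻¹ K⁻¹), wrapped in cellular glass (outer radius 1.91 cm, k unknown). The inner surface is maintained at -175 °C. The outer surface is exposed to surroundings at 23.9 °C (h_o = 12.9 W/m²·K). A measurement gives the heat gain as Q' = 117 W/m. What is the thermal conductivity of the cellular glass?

k = 0.0513 W/m·K

ΣR = ΔT/Q' = |-175 − 23.9|/117 = 1.700 m·K/W
Known resistances:
  R'_brass = ln(0.0136/0.0123)/(2πk) = 0.1005/(2π·121) = 1.322×10^-4 m·K/W
  R'_conv,out = 1/(2πr h) = 1/(2π·0.0191·12.9) = 0.6459 m·K/W
R_cellular glass = ΣR − ΣR_known = 1.700 − 0.6460 = 1.054 m·K/W
ln(r₂/r₁)/(2πk) = 1.054 ⇒ k = 0.3396/(2π·1.054) = 0.0513 W/m·K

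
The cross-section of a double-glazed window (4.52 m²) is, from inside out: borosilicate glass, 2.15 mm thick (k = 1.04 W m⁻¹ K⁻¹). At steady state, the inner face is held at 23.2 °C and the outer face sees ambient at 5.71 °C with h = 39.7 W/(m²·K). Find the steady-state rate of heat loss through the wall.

Q = 2.90 kW

Treat each layer as a resistance in series:
  R_borosilicate glass = L/(kA) = 0.00215/(1.04·4.52) = 4.574×10^-4 K/W
  R_conv,out = 1/(hA) = 1/(39.7·4.52) = 0.005573 K/W
ΣR = 4.574×10^-4 + 0.005573 = 0.006030 K/W
Q = ΔT/ΣR = (23.2 °C − 5.71 °C)/0.006030 = 2900 W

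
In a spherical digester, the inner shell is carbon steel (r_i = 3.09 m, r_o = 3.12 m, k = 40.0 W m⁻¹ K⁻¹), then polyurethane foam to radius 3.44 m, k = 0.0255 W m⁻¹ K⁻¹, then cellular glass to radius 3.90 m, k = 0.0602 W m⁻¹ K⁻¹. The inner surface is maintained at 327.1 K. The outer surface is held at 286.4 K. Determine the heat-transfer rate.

Q = 294 W

Series thermal resistances, inner to outer:
  R_carbon steel = (1/3.09 − 1/3.12)/(4πk) = 0.003112/(4π·40.0) = 6.191×10^-6 K/W
  R_polyurethane foam = (1/3.12 − 1/3.44)/(4πk) = 0.02982/(4π·0.0255) = 0.09304 K/W
  R_cellular glass = (1/3.44 − 1/3.90)/(4πk) = 0.03429/(4π·0.0602) = 0.04532 K/W
ΣR = 6.191×10^-6 + 0.09304 + 0.04532 = 0.1384 K/W
Q = ΔT/ΣR = (327.1 K − 286.4 K)/0.1384 = 294 W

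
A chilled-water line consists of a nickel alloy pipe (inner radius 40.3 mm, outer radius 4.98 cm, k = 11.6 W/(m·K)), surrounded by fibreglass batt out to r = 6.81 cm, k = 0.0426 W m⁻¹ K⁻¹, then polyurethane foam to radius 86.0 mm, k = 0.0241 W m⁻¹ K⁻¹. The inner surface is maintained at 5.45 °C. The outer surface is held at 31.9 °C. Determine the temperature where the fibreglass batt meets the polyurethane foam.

Treat each layer as a resistance in series:
  R'_nickel alloy = ln(0.0498/0.0403)/(2πk) = 0.2117/(2π·11.6) = 0.002904 m·K/W
  R'_fibreglass batt = ln(0.0681/0.0498)/(2πk) = 0.3130/(2π·0.0426) = 1.169 m·K/W
  R'_polyurethane foam = ln(0.0860/0.0681)/(2πk) = 0.2334/(2π·0.0241) = 1.541 m·K/W
ΣR = 0.002904 + 1.169 + 1.541 = 2.713 m·K/W
Q' = ΔT/ΣR = (5.45 °C − 31.9 °C)/2.713 = -9.749 W/m
From the inner boundary to the fibreglass batt/polyurethane foam interface, ΣR_partial = 1.172 m·K/W.
T_interface = T_in − Q'·ΣR_partial = 5.45 °C − (-9.749)(1.172) = 16.9 °C

T = 16.9 °C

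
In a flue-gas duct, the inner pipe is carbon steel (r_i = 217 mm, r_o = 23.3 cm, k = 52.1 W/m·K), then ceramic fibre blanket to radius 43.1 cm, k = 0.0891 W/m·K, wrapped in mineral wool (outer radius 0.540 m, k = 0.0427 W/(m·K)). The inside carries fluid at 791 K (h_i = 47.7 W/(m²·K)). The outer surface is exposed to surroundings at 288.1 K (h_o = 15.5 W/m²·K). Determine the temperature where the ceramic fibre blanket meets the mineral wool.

Resistance network (inner→outer):
  R'_conv,in = 1/(2πr h) = 1/(2π·0.217·47.7) = 0.01538 m·K/W
  R'_carbon steel = ln(0.233/0.217)/(2πk) = 0.07114/(2π·52.1) = 2.173×10^-4 m·K/W
  R'_ceramic fibre blanket = ln(0.431/0.233)/(2πk) = 0.6151/(2π·0.0891) = 1.099 m·K/W
  R'_mineral wool = ln(0.540/0.431)/(2πk) = 0.2255/(2π·0.0427) = 0.8404 m·K/W
  R'_conv,out = 1/(2πr h) = 1/(2π·0.540·15.5) = 0.01901 m·K/W
ΣR = 0.01538 + 2.173×10^-4 + 1.099 + 0.8404 + 0.01901 = 1.974 m·K/W
Q' = ΔT/ΣR = (791 K − 288.1 K)/1.974 = 254.8 W/m
From the inner boundary to the ceramic fibre blanket/mineral wool interface, ΣR_partial = 1.115 m·K/W.
T_interface = T_in − Q'·ΣR_partial = 791 K − (254.8)(1.115) = 507 K

T = 507 K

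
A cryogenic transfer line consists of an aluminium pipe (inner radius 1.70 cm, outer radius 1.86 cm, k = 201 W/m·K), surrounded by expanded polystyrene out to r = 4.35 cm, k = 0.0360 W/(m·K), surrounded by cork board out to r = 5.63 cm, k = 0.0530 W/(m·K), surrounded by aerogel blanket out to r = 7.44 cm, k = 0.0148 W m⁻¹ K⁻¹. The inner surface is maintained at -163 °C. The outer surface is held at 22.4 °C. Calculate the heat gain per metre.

Treat each layer as a resistance in series:
  R'_aluminium = ln(0.0186/0.0170)/(2πk) = 0.08995/(2π·201) = 7.122×10^-5 m·K/W
  R'_expanded polystyrene = ln(0.0435/0.0186)/(2πk) = 0.8496/(2π·0.0360) = 3.756 m·K/W
  R'_cork board = ln(0.0563/0.0435)/(2πk) = 0.2579/(2π·0.0530) = 0.7746 m·K/W
  R'_aerogel blanket = ln(0.0744/0.0563)/(2πk) = 0.2788/(2π·0.0148) = 2.998 m·K/W
ΣR = 7.122×10^-5 + 3.756 + 0.7746 + 2.998 = 7.529 m·K/W
Q' = ΔT/ΣR = (-163 °C − 22.4 °C)/7.529 = -24.6 W/m
(Negative Q' ⇒ heat flows inward; heat gain = 24.6 W/m.)

Q' = 24.6 W/m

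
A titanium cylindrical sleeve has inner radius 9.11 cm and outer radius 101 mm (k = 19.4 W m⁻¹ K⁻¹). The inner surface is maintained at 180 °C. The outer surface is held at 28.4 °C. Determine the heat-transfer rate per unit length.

Q' = 2πk·ΔT/ln(r₂/r₁) = 2π × 19.4 × 151.6 / ln(0.101/0.0911) = 1.79×10^5 W/m

Q' = 179 kW/m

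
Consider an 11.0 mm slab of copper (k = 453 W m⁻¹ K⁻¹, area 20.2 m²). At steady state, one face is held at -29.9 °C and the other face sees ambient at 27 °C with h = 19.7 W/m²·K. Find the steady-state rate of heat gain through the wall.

Series thermal resistances, inner to outer:
  R_copper = L/(kA) = 0.0110/(453·20.2) = 1.202×10^-6 K/W
  R_conv,out = 1/(hA) = 1/(19.7·20.2) = 0.002513 K/W
ΣR = 1.202×10^-6 + 0.002513 = 0.002514 K/W
Q = ΔT/ΣR = (-29.9 °C − 27 °C)/0.002514 = -22600 W
(Negative Q ⇒ heat flows inward; heat gain = 22600 W.)

Q = 22.6 kW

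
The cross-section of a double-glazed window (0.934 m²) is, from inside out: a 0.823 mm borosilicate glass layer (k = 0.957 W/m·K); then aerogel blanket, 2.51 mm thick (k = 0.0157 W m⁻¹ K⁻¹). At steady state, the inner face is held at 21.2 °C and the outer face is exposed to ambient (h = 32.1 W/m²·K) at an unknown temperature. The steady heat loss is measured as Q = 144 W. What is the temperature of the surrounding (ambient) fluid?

T_out = -8.38 °C

Series resistances:
  R_borosilicate glass = L/(kA) = 8.23×10^-4/(0.957·0.934) = 9.207×10^-4 K/W
  R_aerogel blanket = L/(kA) = 0.00251/(0.0157·0.934) = 0.1712 K/W
  R_conv,out = 1/(hA) = 1/(32.1·0.934) = 0.03335 K/W
ΣR = 0.2054 K/W
ΔT = Q·ΣR = 144 × 0.2054 = 29.58 K
Heat flows outward, so T_out = T_in − ΔT = 21.2 − 29.58 = -8.38 °C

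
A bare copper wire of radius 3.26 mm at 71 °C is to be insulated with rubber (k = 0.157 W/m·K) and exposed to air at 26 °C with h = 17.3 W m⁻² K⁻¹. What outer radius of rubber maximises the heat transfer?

For a cylinder, r_cr = k_ins/h = 0.157/17.3 = 0.00908 m = 0.908 cm

r_cr = 0.908 cm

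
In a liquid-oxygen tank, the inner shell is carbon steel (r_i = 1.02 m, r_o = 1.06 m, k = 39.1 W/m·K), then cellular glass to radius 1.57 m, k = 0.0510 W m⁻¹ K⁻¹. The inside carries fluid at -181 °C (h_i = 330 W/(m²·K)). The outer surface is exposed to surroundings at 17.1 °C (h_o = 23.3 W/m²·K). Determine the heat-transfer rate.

Series thermal resistances, inner to outer:
  R_conv,in = 1/(4πr²h) = 1/(4π·1.02²·330) = 2.318×10^-4 K/W
  R_carbon steel = (1/1.02 − 1/1.06)/(4πk) = 0.03700/(4π·39.1) = 7.530×10^-5 K/W
  R_cellular glass = (1/1.06 − 1/1.57)/(4πk) = 0.3065/(4π·0.0510) = 0.4782 K/W
  R_conv,out = 1/(4πr²h) = 1/(4π·1.57²·23.3) = 0.001386 K/W
ΣR = 2.318×10^-4 + 7.530×10^-5 + 0.4782 + 0.001386 = 0.4799 K/W
Q = ΔT/ΣR = (-181 °C − 17.1 °C)/0.4799 = -413 W
(Negative Q ⇒ heat flows inward; heat gain = 413 W.)

Q = 413 W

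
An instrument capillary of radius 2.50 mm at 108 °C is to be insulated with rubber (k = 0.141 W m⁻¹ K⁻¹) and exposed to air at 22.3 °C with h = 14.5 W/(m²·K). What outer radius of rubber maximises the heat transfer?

r_cr = 0.972 cm

For a cylinder, r_cr = k_ins/h = 0.141/14.5 = 0.00972 m = 0.972 cm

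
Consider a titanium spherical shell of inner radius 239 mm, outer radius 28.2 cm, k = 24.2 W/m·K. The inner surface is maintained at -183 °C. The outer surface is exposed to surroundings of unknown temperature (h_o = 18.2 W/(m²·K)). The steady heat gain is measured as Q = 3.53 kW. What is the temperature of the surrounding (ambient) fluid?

T_out = 18.5 °C

Series resistances:
  R_titanium = (1/0.239 − 1/0.282)/(4πk) = 0.6380/(4π·24.2) = 0.002098 K/W
  R_conv,out = 1/(4πr²h) = 1/(4π·0.282²·18.2) = 0.05498 K/W
ΣR = 0.05708 K/W
ΔT = Q·ΣR = 3530 × 0.05708 = 201.5 K
Heat flows inward, so T_out = T_in + ΔT = -183 + 201.5 = 18.5 °C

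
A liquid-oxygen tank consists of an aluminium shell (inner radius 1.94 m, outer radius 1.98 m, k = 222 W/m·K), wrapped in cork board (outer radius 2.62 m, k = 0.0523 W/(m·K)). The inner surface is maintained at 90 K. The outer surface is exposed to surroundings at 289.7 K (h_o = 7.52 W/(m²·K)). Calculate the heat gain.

Resistance network (inner→outer):
  R_aluminium = (1/1.94 − 1/1.98)/(4πk) = 0.01041/(4π·222) = 3.733×10^-6 K/W
  R_cork board = (1/1.98 − 1/2.62)/(4πk) = 0.1234/(4π·0.0523) = 0.1877 K/W
  R_conv,out = 1/(4πr²h) = 1/(4π·2.62²·7.52) = 0.001542 K/W
ΣR = 3.733×10^-6 + 0.1877 + 0.001542 = 0.1892 K/W
Q = ΔT/ΣR = (90 K − 289.7 K)/0.1892 = -1060 W
(Negative Q ⇒ heat flows inward; heat gain = 1060 W.)

Q = 1060 W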